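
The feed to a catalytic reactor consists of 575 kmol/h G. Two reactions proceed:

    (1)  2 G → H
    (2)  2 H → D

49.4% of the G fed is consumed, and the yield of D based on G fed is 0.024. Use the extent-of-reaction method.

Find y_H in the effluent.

0.273

Conversion of G: G consumed = 2ξ₁ = 0.494 × 575 → ξ₁ = 142 kmol/h.
Yield of D: 1ξ₂ / 575 = 0.024 → ξ₂ = 13.8 kmol/h.
Outlet amounts (n = n₀ + Σ ν·ξ):
  G: 575 − 2(142) = 290.9
  H: 0 + 1(142) − 2(13.8) = 114.4
  D: 0 + 1(13.8) = 13.8
Total out = 419.2 kmol/h; y_H = 114.4 / 419.2 = 0.273.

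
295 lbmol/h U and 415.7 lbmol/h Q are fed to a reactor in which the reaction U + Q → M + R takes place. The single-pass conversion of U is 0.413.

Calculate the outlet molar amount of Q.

U reacted = 0.413 × 295 = 121.8 lbmol/h; ν_U = −1, so ξ = 121.8/1 = 121.8 lbmol/h.
Outlet amounts (n = n₀ + ν ξ):
  U: 295 − 1(121.8) = 173.2
  Q: 415.7 − 1(121.8) = 293.9
  M: 0 + 1(121.8) = 121.8
  R: 0 + 1(121.8) = 121.8

294 lbmol/h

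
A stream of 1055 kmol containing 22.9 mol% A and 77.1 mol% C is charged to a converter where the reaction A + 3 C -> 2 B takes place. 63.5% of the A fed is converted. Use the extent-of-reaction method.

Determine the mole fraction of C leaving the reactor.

0.472

A reacted = 0.635 × 241.6 = 153.4 kmol; ν_A = −1, so ξ = 153.4/1 = 153.4 kmol.
Outlet amounts (n = n₀ + ν ξ):
  A: 241.6 − 1(153.4) = 88.18
  C: 813.4 − 3(153.4) = 353.2
  B: 0 + 2(153.4) = 306.8
Total out = 748.2 kmol; y_C = 353.2 / 748.2 = 0.472.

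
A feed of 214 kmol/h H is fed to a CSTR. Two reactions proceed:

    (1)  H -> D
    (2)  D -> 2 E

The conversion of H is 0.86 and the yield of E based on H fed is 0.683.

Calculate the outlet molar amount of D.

Conversion of H: H consumed = 1ξ₁ = 0.86 × 214 → ξ₁ = 184 kmol/h.
Yield of E: 2ξ₂ / 214 = 0.683 → ξ₂ = 73.08 kmol/h.
Outlet amounts (n = n₀ + Σ ν·ξ):
  H: 214 − 1(184) = 29.96
  D: 0 + 1(184) − 1(73.08) = 111
  E: 0 + 2(73.08) = 146.2

111 kmol/h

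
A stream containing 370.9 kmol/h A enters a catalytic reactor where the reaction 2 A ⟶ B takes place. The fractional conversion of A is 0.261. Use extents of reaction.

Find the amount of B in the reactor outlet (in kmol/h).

A reacted = 0.261 × 370.9 = 96.8 kmol/h; ν_A = −2, so ξ = 96.8/2 = 48.4 kmol/h.
Outlet amounts (n = n₀ + ν ξ):
  A: 370.9 − 2(48.4) = 274.1
  B: 0 + 1(48.4) = 48.4

48.4 kmol/h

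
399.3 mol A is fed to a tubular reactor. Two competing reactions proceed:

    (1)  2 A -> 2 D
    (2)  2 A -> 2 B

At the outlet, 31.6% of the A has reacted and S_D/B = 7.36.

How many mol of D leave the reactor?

Conversion of A: A consumed = 0.316 × 399.3 = 126.2 mol = 2ξ₁ + 2ξ₂.
Selectivity: 2ξ₁ / (2ξ₂) = 7.36 → ξ₁ = 7.36 ξ₂.
Substitute: (2·7.36 + 2) ξ₂ = 126.2 → ξ₂ = 7.547 mol, ξ₁ = 55.54 mol.
Outlet amounts (n = n₀ + Σ ν·ξ):
  A: 399.3 − 2(55.54) − 2(7.547) = 273.1
  D: 0 + 2(55.54) = 111.1
  B: 0 + 2(7.547) = 15.09

111 mol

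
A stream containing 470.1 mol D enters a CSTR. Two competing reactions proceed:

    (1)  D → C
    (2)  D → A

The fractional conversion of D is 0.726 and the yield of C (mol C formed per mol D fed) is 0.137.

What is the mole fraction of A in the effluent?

0.589

Yield of C: 1ξ₁ / 470.1 = 0.137 → ξ₁ = 64.4 mol.
Conversion of D: 1ξ₁ + 1ξ₂ = 0.726 × 470.1 = 341.3 → ξ₂ = 276.9 mol.
Outlet amounts (n = n₀ + Σ ν·ξ):
  D: 470.1 − 1(64.4) − 1(276.9) = 128.8
  C: 0 + 1(64.4) = 64.4
  A: 0 + 1(276.9) = 276.9
Total out = 470.1 mol; y_A = 276.9 / 470.1 = 0.589.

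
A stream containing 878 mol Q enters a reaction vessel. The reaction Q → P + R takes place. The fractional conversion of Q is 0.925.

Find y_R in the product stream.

0.481

Q reacted = 0.925 × 878 = 812.2 mol; ν_Q = −1, so ξ = 812.2/1 = 812.2 mol.
Outlet amounts (n = n₀ + ν ξ):
  Q: 878 − 1(812.2) = 65.85
  P: 0 + 1(812.2) = 812.2
  R: 0 + 1(812.2) = 812.2
Total out = 1690 mol; y_R = 812.2 / 1690 = 0.4805.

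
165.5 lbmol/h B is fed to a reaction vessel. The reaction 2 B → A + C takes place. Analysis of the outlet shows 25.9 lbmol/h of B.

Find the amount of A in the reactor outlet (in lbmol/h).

69.8 lbmol/h

For B: n = n₀ − 2ξ → 25.9 = 165.5 − 2ξ, giving ξ = 69.8 lbmol/h.
Outlet amounts (n = n₀ + ν ξ):
  B: 165.5 − 2(69.8) = 25.9
  A: 0 + 1(69.8) = 69.8
  C: 0 + 1(69.8) = 69.8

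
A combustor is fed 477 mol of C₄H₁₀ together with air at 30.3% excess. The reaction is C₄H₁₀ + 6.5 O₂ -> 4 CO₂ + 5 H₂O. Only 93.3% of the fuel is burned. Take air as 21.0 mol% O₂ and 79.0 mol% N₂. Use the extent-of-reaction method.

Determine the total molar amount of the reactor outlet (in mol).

20400 mol

Stoichiometric O₂ = 6.5 × 477 = 3100 mol; O₂ fed = 3100 × 1.303 = 4040 mol.
N₂ fed = 4040 × 79/21 = 15200 mol.
Fuel reacted = 0.933 × 477 → ξ = 445 mol.
Outlet (n = n₀ + ν ξ):
  C₄H₁₀: 477 − 1(445) = 31.96
  O₂: 4040 − 6.5(445) = 1147
  N₂: 15200 (inert)
  CO₂: 0 + 4(445) = 1780
  H₂O: 0 + 5(445) = 2225
Total out = 31.96 + 1147 + 15200 + 1780 + 2225 = 20380 mol.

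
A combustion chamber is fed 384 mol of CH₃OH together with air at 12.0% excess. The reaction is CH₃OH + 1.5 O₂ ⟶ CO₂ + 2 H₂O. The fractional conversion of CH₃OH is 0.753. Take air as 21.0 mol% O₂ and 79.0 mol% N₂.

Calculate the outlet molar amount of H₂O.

Stoichiometric O₂ = 1.5 × 384 = 576 mol; O₂ fed = 576 × 1.120 = 645.1 mol.
N₂ fed = 645.1 × 79/21 = 2427 mol.
Fuel reacted = 0.753 × 384 → ξ = 289.2 mol.
Outlet (n = n₀ + ν ξ):
  CH₃OH: 384 − 1(289.2) = 94.85
  O₂: 645.1 − 1.5(289.2) = 211.4
  N₂: 2427 (inert)
  CO₂: 0 + 1(289.2) = 289.2
  H₂O: 0 + 2(289.2) = 578.3

578 mol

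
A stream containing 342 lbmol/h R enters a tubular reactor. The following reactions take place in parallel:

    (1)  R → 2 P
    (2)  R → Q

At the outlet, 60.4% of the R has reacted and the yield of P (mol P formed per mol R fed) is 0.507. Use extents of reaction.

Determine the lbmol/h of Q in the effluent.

Yield of P: 2ξ₁ / 342 = 0.507 → ξ₁ = 86.7 lbmol/h.
Conversion of R: 1ξ₁ + 1ξ₂ = 0.604 × 342 = 206.6 → ξ₂ = 119.9 lbmol/h.
Outlet amounts (n = n₀ + Σ ν·ξ):
  R: 342 − 1(86.7) − 1(119.9) = 135.4
  P: 0 + 2(86.7) = 173.4
  Q: 0 + 1(119.9) = 119.9

120 lbmol/h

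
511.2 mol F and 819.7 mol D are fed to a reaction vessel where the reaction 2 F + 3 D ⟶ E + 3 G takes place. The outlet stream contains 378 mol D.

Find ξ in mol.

ξ = 147 mol

For D: n = n₀ − 3ξ → 378 = 819.7 − 3ξ, giving ξ = 147.2 mol.
Outlet amounts (n = n₀ + ν ξ):
  F: 511.2 − 2(147.2) = 216.7
  D: 819.7 − 3(147.2) = 378
  E: 0 + 1(147.2) = 147.2
  G: 0 + 3(147.2) = 441.7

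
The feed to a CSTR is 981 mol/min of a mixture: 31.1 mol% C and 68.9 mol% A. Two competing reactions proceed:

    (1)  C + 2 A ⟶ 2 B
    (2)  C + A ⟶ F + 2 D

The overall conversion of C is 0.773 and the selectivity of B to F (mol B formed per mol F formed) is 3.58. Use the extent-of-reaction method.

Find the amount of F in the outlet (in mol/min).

84.5 mol/min

Conversion of C: C consumed = 0.773 × 305.1 = 235.8 mol/min = 1ξ₁ + 1ξ₂.
Selectivity: 2ξ₁ / (1ξ₂) = 3.58 → ξ₁ = 1.79 ξ₂.
Substitute: (1·1.79 + 1) ξ₂ = 235.8 → ξ₂ = 84.53 mol/min, ξ₁ = 151.3 mol/min.
Outlet amounts (n = n₀ + Σ ν·ξ):
  C: 305.1 − 1(151.3) − 1(84.53) = 69.26
  A: 675.9 − 2(151.3) − 1(84.53) = 288.8
  B: 0 + 2(151.3) = 302.6
  F: 0 + 1(84.53) = 84.53
  D: 0 + 2(84.53) = 169.1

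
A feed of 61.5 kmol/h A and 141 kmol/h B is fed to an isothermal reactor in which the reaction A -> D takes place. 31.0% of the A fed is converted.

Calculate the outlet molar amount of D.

A reacted = 0.31 × 61.5 = 19.07 kmol/h; ν_A = −1, so ξ = 19.07/1 = 19.07 kmol/h.
Outlet amounts (n = n₀ + ν ξ):
  A: 61.5 − 1(19.07) = 42.44
  D: 0 + 1(19.07) = 19.07
  B: 141 (inert)

19.1 kmol/h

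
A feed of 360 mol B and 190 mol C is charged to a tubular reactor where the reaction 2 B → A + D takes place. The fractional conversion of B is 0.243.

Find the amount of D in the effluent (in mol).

43.7 mol

B reacted = 0.243 × 360 = 87.48 mol; ν_B = −2, so ξ = 87.48/2 = 43.74 mol.
Outlet amounts (n = n₀ + ν ξ):
  B: 360 − 2(43.74) = 272.5
  A: 0 + 1(43.74) = 43.74
  D: 0 + 1(43.74) = 43.74
  C: 190 (inert)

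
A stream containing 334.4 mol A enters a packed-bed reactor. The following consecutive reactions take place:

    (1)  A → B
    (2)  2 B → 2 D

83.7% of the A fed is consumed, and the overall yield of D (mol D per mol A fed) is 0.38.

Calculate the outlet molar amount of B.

Conversion of A: A consumed = 1ξ₁ = 0.837 × 334.4 → ξ₁ = 279.9 mol.
Yield of D: 2ξ₂ / 334.4 = 0.38 → ξ₂ = 63.54 mol.
Outlet amounts (n = n₀ + Σ ν·ξ):
  A: 334.4 − 1(279.9) = 54.51
  B: 0 + 1(279.9) − 2(63.54) = 152.8
  D: 0 + 2(63.54) = 127.1

153 mol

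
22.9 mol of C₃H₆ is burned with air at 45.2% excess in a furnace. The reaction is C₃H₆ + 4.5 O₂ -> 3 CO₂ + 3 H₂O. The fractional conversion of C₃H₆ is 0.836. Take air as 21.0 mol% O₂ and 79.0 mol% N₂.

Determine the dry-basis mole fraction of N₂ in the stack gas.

Stoichiometric O₂ = 4.5 × 22.9 = 103 mol; O₂ fed = 103 × 1.452 = 149.6 mol.
N₂ fed = 149.6 × 79/21 = 562.9 mol.
Fuel reacted = 0.836 × 22.9 → ξ = 19.14 mol.
Outlet (n = n₀ + ν ξ):
  C₃H₆: 22.9 − 1(19.14) = 3.756
  O₂: 149.6 − 4.5(19.14) = 63.48
  N₂: 562.9 (inert)
  CO₂: 0 + 3(19.14) = 57.43
  H₂O: 0 + 3(19.14) = 57.43
Dry total = 687.6 mol; y_N₂ (dry) = 562.9 / 687.6 = 0.8187.

0.819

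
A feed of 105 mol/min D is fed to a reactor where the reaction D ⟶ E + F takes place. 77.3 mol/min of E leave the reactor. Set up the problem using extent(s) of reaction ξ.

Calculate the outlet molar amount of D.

For E: n = n₀ + 1ξ → 77.3 = 0 + 1ξ, giving ξ = 77.3 mol/min.
Outlet amounts (n = n₀ + ν ξ):
  D: 105 − 1(77.3) = 27.7
  E: 0 + 1(77.3) = 77.3
  F: 0 + 1(77.3) = 77.3

27.7 mol/min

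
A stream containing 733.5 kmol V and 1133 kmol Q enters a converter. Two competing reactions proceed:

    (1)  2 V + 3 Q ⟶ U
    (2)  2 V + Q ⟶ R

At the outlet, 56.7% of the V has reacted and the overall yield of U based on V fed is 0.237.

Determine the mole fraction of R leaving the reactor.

0.0309

Yield of U: 1ξ₁ / 733.5 = 0.237 → ξ₁ = 173.8 kmol.
Conversion of V: 2ξ₁ + 2ξ₂ = 0.567 × 733.5 = 415.9 → ξ₂ = 34.11 kmol.
Outlet amounts (n = n₀ + Σ ν·ξ):
  V: 733.5 − 2(173.8) − 2(34.11) = 317.6
  Q: 1133 − 3(173.8) − 1(34.11) = 577.4
  U: 0 + 1(173.8) = 173.8
  R: 0 + 1(34.11) = 34.11
Total out = 1103 kmol; y_R = 34.11 / 1103 = 0.03092.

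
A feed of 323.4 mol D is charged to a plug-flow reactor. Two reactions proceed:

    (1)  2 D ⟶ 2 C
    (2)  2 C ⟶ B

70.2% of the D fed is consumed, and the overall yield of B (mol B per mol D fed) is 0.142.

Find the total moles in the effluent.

277 mol

Conversion of D: D consumed = 2ξ₁ = 0.702 × 323.4 → ξ₁ = 113.5 mol.
Yield of B: 1ξ₂ / 323.4 = 0.142 → ξ₂ = 45.92 mol.
Outlet amounts (n = n₀ + Σ ν·ξ):
  D: 323.4 − 2(113.5) = 96.37
  C: 0 + 2(113.5) − 2(45.92) = 135.2
  B: 0 + 1(45.92) = 45.92
Total out = 96.37 + 135.2 + 45.92 = 277.5 mol.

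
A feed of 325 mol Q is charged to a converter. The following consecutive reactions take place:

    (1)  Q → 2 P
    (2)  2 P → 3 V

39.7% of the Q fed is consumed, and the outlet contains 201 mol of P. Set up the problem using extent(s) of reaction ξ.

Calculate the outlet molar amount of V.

Conversion of Q: Q consumed = 1ξ₁ = 0.397 × 325 → ξ₁ = 129 mol.
P balance: n_P = 0 + 2ξ₁ − 2ξ₂ = 201 → ξ₂ = (2·129 − 201)/2 = 28.53 mol.
Outlet amounts (n = n₀ + Σ ν·ξ):
  Q: 325 − 1(129) = 196
  P: 0 + 2(129) − 2(28.53) = 201
  V: 0 + 3(28.53) = 85.58

85.6 mol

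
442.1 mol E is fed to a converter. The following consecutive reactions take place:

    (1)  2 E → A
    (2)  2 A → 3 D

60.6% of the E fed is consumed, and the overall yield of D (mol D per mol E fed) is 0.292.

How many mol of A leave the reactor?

47.9 mol

Conversion of E: E consumed = 2ξ₁ = 0.606 × 442.1 → ξ₁ = 134 mol.
Yield of D: 3ξ₂ / 442.1 = 0.292 → ξ₂ = 43.03 mol.
Outlet amounts (n = n₀ + Σ ν·ξ):
  E: 442.1 − 2(134) = 174.2
  A: 0 + 1(134) − 2(43.03) = 47.89
  D: 0 + 3(43.03) = 129.1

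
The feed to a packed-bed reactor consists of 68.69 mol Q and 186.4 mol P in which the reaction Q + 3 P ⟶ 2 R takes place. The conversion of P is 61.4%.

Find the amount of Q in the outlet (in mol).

30.5 mol

P reacted = 0.614 × 186.4 = 114.4 mol; ν_P = −3, so ξ = 114.4/3 = 38.15 mol.
Outlet amounts (n = n₀ + ν ξ):
  Q: 68.69 − 1(38.15) = 30.54
  P: 186.4 − 3(38.15) = 71.95
  R: 0 + 2(38.15) = 76.3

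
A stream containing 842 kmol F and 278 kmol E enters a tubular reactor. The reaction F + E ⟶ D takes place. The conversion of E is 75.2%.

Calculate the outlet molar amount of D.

209 kmol

E reacted = 0.752 × 278 = 209.1 kmol; ν_E = −1, so ξ = 209.1/1 = 209.1 kmol.
Outlet amounts (n = n₀ + ν ξ):
  F: 842 − 1(209.1) = 632.9
  E: 278 − 1(209.1) = 68.94
  D: 0 + 1(209.1) = 209.1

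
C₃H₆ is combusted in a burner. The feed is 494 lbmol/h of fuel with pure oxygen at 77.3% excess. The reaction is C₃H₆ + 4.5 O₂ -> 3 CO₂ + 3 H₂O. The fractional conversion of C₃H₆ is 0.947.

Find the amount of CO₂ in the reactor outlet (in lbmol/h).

1400 lbmol/h

Stoichiometric O₂ = 4.5 × 494 = 2223 lbmol/h; O₂ fed = 2223 × 1.773 = 3941 lbmol/h.
Fuel reacted = 0.947 × 494 → ξ = 467.8 lbmol/h.
Outlet (n = n₀ + ν ξ):
  C₃H₆: 494 − 1(467.8) = 26.18
  O₂: 3941 − 4.5(467.8) = 1836
  CO₂: 0 + 3(467.8) = 1403
  H₂O: 0 + 3(467.8) = 1403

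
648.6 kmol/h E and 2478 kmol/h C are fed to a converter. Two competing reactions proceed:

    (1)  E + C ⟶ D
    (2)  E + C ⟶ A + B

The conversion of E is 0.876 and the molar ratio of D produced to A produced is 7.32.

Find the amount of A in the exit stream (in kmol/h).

Conversion of E: E consumed = 0.876 × 648.6 = 568.2 kmol/h = 1ξ₁ + 1ξ₂.
Selectivity: 1ξ₁ / (1ξ₂) = 7.32 → ξ₁ = 7.32 ξ₂.
Substitute: (1·7.32 + 1) ξ₂ = 568.2 → ξ₂ = 68.29 kmol/h, ξ₁ = 499.9 kmol/h.
Outlet amounts (n = n₀ + Σ ν·ξ):
  E: 648.6 − 1(499.9) − 1(68.29) = 80.43
  C: 2478 − 1(499.9) − 1(68.29) = 1910
  D: 0 + 1(499.9) = 499.9
  A: 0 + 1(68.29) = 68.29
  B: 0 + 1(68.29) = 68.29

68.3 kmol/h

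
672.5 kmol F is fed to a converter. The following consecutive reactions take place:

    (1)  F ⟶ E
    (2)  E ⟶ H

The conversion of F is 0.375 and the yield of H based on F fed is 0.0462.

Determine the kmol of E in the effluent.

221 kmol

Conversion of F: F consumed = 1ξ₁ = 0.375 × 672.5 → ξ₁ = 252.2 kmol.
Yield of H: 1ξ₂ / 672.5 = 0.0462 → ξ₂ = 31.07 kmol.
Outlet amounts (n = n₀ + Σ ν·ξ):
  F: 672.5 − 1(252.2) = 420.3
  E: 0 + 1(252.2) − 1(31.07) = 221.1
  H: 0 + 1(31.07) = 31.07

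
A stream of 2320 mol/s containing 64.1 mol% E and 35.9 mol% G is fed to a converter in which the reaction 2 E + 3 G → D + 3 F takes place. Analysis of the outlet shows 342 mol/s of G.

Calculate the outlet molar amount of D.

164 mol/s

For G: n = n₀ − 3ξ → 342 = 832.9 − 3ξ, giving ξ = 163.6 mol/s.
Outlet amounts (n = n₀ + ν ξ):
  E: 1487 − 2(163.6) = 1160
  G: 832.9 − 3(163.6) = 342
  D: 0 + 1(163.6) = 163.6
  F: 0 + 3(163.6) = 490.9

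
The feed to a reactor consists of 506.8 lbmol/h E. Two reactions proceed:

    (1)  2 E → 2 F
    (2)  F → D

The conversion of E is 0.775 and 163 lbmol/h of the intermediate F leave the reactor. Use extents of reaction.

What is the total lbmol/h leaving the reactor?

507 lbmol/h

Conversion of E: E consumed = 2ξ₁ = 0.775 × 506.8 → ξ₁ = 196.4 lbmol/h.
F balance: n_F = 0 + 2ξ₁ − 1ξ₂ = 163 → ξ₂ = (2·196.4 − 163)/1 = 229.8 lbmol/h.
Outlet amounts (n = n₀ + Σ ν·ξ):
  E: 506.8 − 2(196.4) = 114
  F: 0 + 2(196.4) − 1(229.8) = 163
  D: 0 + 1(229.8) = 229.8
Total out = 114 + 163 + 229.8 = 506.8 lbmol/h.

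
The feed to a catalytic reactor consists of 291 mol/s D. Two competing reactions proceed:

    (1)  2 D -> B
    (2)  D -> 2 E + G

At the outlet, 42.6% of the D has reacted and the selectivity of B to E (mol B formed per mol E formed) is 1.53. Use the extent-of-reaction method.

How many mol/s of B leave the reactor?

53.3 mol/s

Conversion of D: D consumed = 0.426 × 291 = 124 mol/s = 2ξ₁ + 1ξ₂.
Selectivity: 1ξ₁ / (2ξ₂) = 1.53 → ξ₁ = 3.06 ξ₂.
Substitute: (2·3.06 + 1) ξ₂ = 124 → ξ₂ = 17.41 mol/s, ξ₁ = 53.28 mol/s.
Outlet amounts (n = n₀ + Σ ν·ξ):
  D: 291 − 2(53.28) − 1(17.41) = 167
  B: 0 + 1(53.28) = 53.28
  E: 0 + 2(17.41) = 34.82
  G: 0 + 1(17.41) = 17.41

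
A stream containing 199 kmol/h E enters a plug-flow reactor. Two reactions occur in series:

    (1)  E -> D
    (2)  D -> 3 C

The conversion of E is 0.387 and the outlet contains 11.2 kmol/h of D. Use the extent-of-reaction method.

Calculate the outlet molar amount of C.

197 kmol/h

Conversion of E: E consumed = 1ξ₁ = 0.387 × 199 → ξ₁ = 77.01 kmol/h.
D balance: n_D = 0 + 1ξ₁ − 1ξ₂ = 11.2 → ξ₂ = (1·77.01 − 11.2)/1 = 65.81 kmol/h.
Outlet amounts (n = n₀ + Σ ν·ξ):
  E: 199 − 1(77.01) = 122
  D: 0 + 1(77.01) − 1(65.81) = 11.2
  C: 0 + 3(65.81) = 197.4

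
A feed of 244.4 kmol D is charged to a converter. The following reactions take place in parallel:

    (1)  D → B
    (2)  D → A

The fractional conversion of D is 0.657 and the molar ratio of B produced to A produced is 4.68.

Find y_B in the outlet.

Conversion of D: D consumed = 0.657 × 244.4 = 160.6 kmol = 1ξ₁ + 1ξ₂.
Selectivity: 1ξ₁ / (1ξ₂) = 4.68 → ξ₁ = 4.68 ξ₂.
Substitute: (1·4.68 + 1) ξ₂ = 160.6 → ξ₂ = 28.27 kmol, ξ₁ = 132.3 kmol.
Outlet amounts (n = n₀ + Σ ν·ξ):
  D: 244.4 − 1(132.3) − 1(28.27) = 83.83
  B: 0 + 1(132.3) = 132.3
  A: 0 + 1(28.27) = 28.27
Total out = 244.4 kmol; y_B = 132.3 / 244.4 = 0.5413.

0.541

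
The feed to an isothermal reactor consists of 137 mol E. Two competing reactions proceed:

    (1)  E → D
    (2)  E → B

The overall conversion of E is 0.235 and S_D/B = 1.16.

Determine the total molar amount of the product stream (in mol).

137 mol

Conversion of E: E consumed = 0.235 × 137 = 32.2 mol = 1ξ₁ + 1ξ₂.
Selectivity: 1ξ₁ / (1ξ₂) = 1.16 → ξ₁ = 1.16 ξ₂.
Substitute: (1·1.16 + 1) ξ₂ = 32.2 → ξ₂ = 14.91 mol, ξ₁ = 17.29 mol.
Outlet amounts (n = n₀ + Σ ν·ξ):
  E: 137 − 1(17.29) − 1(14.91) = 104.8
  D: 0 + 1(17.29) = 17.29
  B: 0 + 1(14.91) = 14.91
Total out = 104.8 + 17.29 + 14.91 = 137 mol.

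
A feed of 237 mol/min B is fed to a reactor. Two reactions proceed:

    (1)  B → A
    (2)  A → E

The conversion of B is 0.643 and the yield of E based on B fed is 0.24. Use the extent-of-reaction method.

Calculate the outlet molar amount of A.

95.5 mol/min

Conversion of B: B consumed = 1ξ₁ = 0.643 × 237 → ξ₁ = 152.4 mol/min.
Yield of E: 1ξ₂ / 237 = 0.24 → ξ₂ = 56.88 mol/min.
Outlet amounts (n = n₀ + Σ ν·ξ):
  B: 237 − 1(152.4) = 84.61
  A: 0 + 1(152.4) − 1(56.88) = 95.51
  E: 0 + 1(56.88) = 56.88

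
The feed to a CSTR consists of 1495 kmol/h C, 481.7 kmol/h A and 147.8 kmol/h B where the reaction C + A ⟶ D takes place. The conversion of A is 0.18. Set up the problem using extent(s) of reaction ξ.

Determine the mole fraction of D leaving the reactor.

A reacted = 0.18 × 481.7 = 86.71 kmol/h; ν_A = −1, so ξ = 86.71/1 = 86.71 kmol/h.
Outlet amounts (n = n₀ + ν ξ):
  C: 1495 − 1(86.71) = 1408
  A: 481.7 − 1(86.71) = 395
  D: 0 + 1(86.71) = 86.71
  B: 147.8 (inert)
Total out = 2038 kmol/h; y_D = 86.71 / 2038 = 0.04255.

0.0425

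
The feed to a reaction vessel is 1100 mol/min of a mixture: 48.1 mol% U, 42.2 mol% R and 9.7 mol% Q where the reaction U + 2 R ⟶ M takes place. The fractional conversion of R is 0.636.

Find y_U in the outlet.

0.474

R reacted = 0.636 × 464.2 = 295.2 mol/min; ν_R = −2, so ξ = 295.2/2 = 147.6 mol/min.
Outlet amounts (n = n₀ + ν ξ):
  U: 529.1 − 1(147.6) = 381.5
  R: 464.2 − 2(147.6) = 169
  M: 0 + 1(147.6) = 147.6
  Q: 106.7 (inert)
Total out = 804.8 mol/min; y_U = 381.5 / 804.8 = 0.474.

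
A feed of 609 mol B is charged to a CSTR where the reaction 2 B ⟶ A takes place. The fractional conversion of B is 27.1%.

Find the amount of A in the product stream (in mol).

82.5 mol

B reacted = 0.271 × 609 = 165 mol; ν_B = −2, so ξ = 165/2 = 82.52 mol.
Outlet amounts (n = n₀ + ν ξ):
  B: 609 − 2(82.52) = 444
  A: 0 + 1(82.52) = 82.52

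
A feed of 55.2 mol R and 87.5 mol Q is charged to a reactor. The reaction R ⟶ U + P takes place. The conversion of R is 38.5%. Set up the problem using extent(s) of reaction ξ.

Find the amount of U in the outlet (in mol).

R reacted = 0.385 × 55.2 = 21.25 mol; ν_R = −1, so ξ = 21.25/1 = 21.25 mol.
Outlet amounts (n = n₀ + ν ξ):
  R: 55.2 − 1(21.25) = 33.95
  U: 0 + 1(21.25) = 21.25
  P: 0 + 1(21.25) = 21.25
  Q: 87.5 (inert)

21.3 mol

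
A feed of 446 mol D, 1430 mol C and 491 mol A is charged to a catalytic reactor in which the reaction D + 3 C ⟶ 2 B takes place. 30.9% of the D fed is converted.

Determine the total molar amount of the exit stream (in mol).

2090 mol

D reacted = 0.309 × 446 = 137.8 mol; ν_D = −1, so ξ = 137.8/1 = 137.8 mol.
Outlet amounts (n = n₀ + ν ξ):
  D: 446 − 1(137.8) = 308.2
  C: 1430 − 3(137.8) = 1017
  B: 0 + 2(137.8) = 275.6
  A: 491 (inert)
Total out = 308.2 + 1017 + 275.6 + 491 = 2091 mol.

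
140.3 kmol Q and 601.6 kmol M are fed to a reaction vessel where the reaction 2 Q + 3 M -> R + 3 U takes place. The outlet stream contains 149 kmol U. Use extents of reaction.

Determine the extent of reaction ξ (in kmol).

For U: n = n₀ + 3ξ → 149 = 0 + 3ξ, giving ξ = 49.67 kmol.
Outlet amounts (n = n₀ + ν ξ):
  Q: 140.3 − 2(49.67) = 40.97
  M: 601.6 − 3(49.67) = 452.6
  R: 0 + 1(49.67) = 49.67
  U: 0 + 3(49.67) = 149

ξ = 49.7 kmol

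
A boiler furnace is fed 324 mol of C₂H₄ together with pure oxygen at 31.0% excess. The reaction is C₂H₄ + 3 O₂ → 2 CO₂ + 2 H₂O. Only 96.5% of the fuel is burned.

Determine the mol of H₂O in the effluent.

Stoichiometric O₂ = 3 × 324 = 972 mol; O₂ fed = 972 × 1.310 = 1273 mol.
Fuel reacted = 0.965 × 324 → ξ = 312.7 mol.
Outlet (n = n₀ + ν ξ):
  C₂H₄: 324 − 1(312.7) = 11.34
  O₂: 1273 − 3(312.7) = 335.3
  CO₂: 0 + 2(312.7) = 625.3
  H₂O: 0 + 2(312.7) = 625.3

625 mol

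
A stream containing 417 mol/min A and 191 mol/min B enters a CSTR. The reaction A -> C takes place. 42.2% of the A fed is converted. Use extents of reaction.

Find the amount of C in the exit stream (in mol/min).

176 mol/min

A reacted = 0.422 × 417 = 176 mol/min; ν_A = −1, so ξ = 176/1 = 176 mol/min.
Outlet amounts (n = n₀ + ν ξ):
  A: 417 − 1(176) = 241
  C: 0 + 1(176) = 176
  B: 191 (inert)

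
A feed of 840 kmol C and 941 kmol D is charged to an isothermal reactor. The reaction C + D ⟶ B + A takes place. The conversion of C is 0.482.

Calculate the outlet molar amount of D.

C reacted = 0.482 × 840 = 404.9 kmol; ν_C = −1, so ξ = 404.9/1 = 404.9 kmol.
Outlet amounts (n = n₀ + ν ξ):
  C: 840 − 1(404.9) = 435.1
  D: 941 − 1(404.9) = 536.1
  B: 0 + 1(404.9) = 404.9
  A: 0 + 1(404.9) = 404.9

536 kmol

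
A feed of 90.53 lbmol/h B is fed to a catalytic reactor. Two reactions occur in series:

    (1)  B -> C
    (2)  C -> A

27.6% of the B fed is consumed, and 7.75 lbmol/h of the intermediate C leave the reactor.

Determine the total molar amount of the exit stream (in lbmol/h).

Conversion of B: B consumed = 1ξ₁ = 0.276 × 90.53 → ξ₁ = 24.99 lbmol/h.
C balance: n_C = 0 + 1ξ₁ − 1ξ₂ = 7.75 → ξ₂ = (1·24.99 − 7.75)/1 = 17.24 lbmol/h.
Outlet amounts (n = n₀ + Σ ν·ξ):
  B: 90.53 − 1(24.99) = 65.54
  C: 0 + 1(24.99) − 1(17.24) = 7.75
  A: 0 + 1(17.24) = 17.24
Total out = 65.54 + 7.75 + 17.24 = 90.53 lbmol/h.

90.5 lbmol/h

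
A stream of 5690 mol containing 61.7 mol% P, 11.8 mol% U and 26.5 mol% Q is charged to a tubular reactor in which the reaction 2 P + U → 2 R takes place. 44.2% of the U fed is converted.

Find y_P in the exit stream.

0.541

U reacted = 0.442 × 671.4 = 296.8 mol; ν_U = −1, so ξ = 296.8/1 = 296.8 mol.
Outlet amounts (n = n₀ + ν ξ):
  P: 3511 − 2(296.8) = 2917
  U: 671.4 − 1(296.8) = 374.7
  R: 0 + 2(296.8) = 593.5
  Q: 1508 (inert)
Total out = 5393 mol; y_P = 2917 / 5393 = 0.5409.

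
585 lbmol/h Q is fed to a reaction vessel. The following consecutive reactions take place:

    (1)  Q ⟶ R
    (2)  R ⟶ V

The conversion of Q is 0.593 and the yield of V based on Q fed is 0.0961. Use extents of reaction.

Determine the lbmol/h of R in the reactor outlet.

Conversion of Q: Q consumed = 1ξ₁ = 0.593 × 585 → ξ₁ = 346.9 lbmol/h.
Yield of V: 1ξ₂ / 585 = 0.0961 → ξ₂ = 56.22 lbmol/h.
Outlet amounts (n = n₀ + Σ ν·ξ):
  Q: 585 − 1(346.9) = 238.1
  R: 0 + 1(346.9) − 1(56.22) = 290.7
  V: 0 + 1(56.22) = 56.22

291 lbmol/h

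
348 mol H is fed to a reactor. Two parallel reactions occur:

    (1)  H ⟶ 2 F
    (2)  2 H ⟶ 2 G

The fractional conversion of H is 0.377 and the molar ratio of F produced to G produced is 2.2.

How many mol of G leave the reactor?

Conversion of H: H consumed = 0.377 × 348 = 131.2 mol = 1ξ₁ + 2ξ₂.
Selectivity: 2ξ₁ / (2ξ₂) = 2.2 → ξ₁ = 2.2 ξ₂.
Substitute: (1·2.2 + 2) ξ₂ = 131.2 → ξ₂ = 31.24 mol, ξ₁ = 68.72 mol.
Outlet amounts (n = n₀ + Σ ν·ξ):
  H: 348 − 1(68.72) − 2(31.24) = 216.8
  F: 0 + 2(68.72) = 137.4
  G: 0 + 2(31.24) = 62.47

62.5 mol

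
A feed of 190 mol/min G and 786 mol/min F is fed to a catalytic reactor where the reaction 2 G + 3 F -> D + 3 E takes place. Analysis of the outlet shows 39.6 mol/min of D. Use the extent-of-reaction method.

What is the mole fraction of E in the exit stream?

0.127

For D: n = n₀ + 1ξ → 39.6 = 0 + 1ξ, giving ξ = 39.6 mol/min.
Outlet amounts (n = n₀ + ν ξ):
  G: 190 − 2(39.6) = 110.8
  F: 786 − 3(39.6) = 667.2
  D: 0 + 1(39.6) = 39.6
  E: 0 + 3(39.6) = 118.8
Total out = 936.4 mol/min; y_E = 118.8 / 936.4 = 0.1269.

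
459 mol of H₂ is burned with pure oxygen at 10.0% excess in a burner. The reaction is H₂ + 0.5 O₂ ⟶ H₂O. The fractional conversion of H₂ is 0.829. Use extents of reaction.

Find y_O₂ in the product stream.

Stoichiometric O₂ = 0.5 × 459 = 229.5 mol; O₂ fed = 229.5 × 1.100 = 252.5 mol.
Fuel reacted = 0.829 × 459 → ξ = 380.5 mol.
Outlet (n = n₀ + ν ξ):
  H₂: 459 − 1(380.5) = 78.49
  O₂: 252.5 − 0.5(380.5) = 62.19
  H₂O: 0 + 1(380.5) = 380.5
Total out = 521.2 mol; y_O₂ = 62.19 / 521.2 = 0.1193.

0.119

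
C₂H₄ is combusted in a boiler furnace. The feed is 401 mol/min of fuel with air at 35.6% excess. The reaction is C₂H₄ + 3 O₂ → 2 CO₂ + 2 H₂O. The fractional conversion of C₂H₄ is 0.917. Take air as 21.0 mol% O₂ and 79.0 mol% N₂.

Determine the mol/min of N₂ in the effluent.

6140 mol/min

Stoichiometric O₂ = 3 × 401 = 1203 mol/min; O₂ fed = 1203 × 1.356 = 1631 mol/min.
N₂ fed = 1631 × 79/21 = 6137 mol/min.
Fuel reacted = 0.917 × 401 → ξ = 367.7 mol/min.
Outlet (n = n₀ + ν ξ):
  C₂H₄: 401 − 1(367.7) = 33.28
  O₂: 1631 − 3(367.7) = 528.1
  N₂: 6137 (inert)
  CO₂: 0 + 2(367.7) = 735.4
  H₂O: 0 + 2(367.7) = 735.4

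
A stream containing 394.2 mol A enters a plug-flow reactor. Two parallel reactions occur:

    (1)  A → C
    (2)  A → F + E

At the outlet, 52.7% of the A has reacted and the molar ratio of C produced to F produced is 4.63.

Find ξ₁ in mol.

Conversion of A: A consumed = 0.527 × 394.2 = 207.7 mol = 1ξ₁ + 1ξ₂.
Selectivity: 1ξ₁ / (1ξ₂) = 4.63 → ξ₁ = 4.63 ξ₂.
Substitute: (1·4.63 + 1) ξ₂ = 207.7 → ξ₂ = 36.9 mol, ξ₁ = 170.8 mol.
Outlet amounts (n = n₀ + Σ ν·ξ):
  A: 394.2 − 1(170.8) − 1(36.9) = 186.5
  C: 0 + 1(170.8) = 170.8
  F: 0 + 1(36.9) = 36.9
  E: 0 + 1(36.9) = 36.9

ξ₁ = 171 mol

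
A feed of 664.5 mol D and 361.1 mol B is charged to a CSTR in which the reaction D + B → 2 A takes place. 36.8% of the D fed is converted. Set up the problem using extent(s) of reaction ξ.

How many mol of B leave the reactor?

117 mol

D reacted = 0.368 × 664.5 = 244.5 mol; ν_D = −1, so ξ = 244.5/1 = 244.5 mol.
Outlet amounts (n = n₀ + ν ξ):
  D: 664.5 − 1(244.5) = 420
  B: 361.1 − 1(244.5) = 116.6
  A: 0 + 2(244.5) = 489.1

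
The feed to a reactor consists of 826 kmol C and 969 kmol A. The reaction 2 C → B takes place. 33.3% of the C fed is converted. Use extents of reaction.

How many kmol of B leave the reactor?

C reacted = 0.333 × 826 = 275.1 kmol; ν_C = −2, so ξ = 275.1/2 = 137.5 kmol.
Outlet amounts (n = n₀ + ν ξ):
  C: 826 − 2(137.5) = 550.9
  B: 0 + 1(137.5) = 137.5
  A: 969 (inert)

138 kmol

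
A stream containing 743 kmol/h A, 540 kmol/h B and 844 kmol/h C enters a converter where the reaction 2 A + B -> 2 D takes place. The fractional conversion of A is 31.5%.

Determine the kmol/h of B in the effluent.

A reacted = 0.315 × 743 = 234 kmol/h; ν_A = −2, so ξ = 234/2 = 117 kmol/h.
Outlet amounts (n = n₀ + ν ξ):
  A: 743 − 2(117) = 509
  B: 540 − 1(117) = 423
  D: 0 + 2(117) = 234
  C: 844 (inert)

423 kmol/h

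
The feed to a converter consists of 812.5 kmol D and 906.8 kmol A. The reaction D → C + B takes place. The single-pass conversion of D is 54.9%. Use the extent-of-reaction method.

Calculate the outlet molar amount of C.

446 kmol

D reacted = 0.549 × 812.5 = 446.1 kmol; ν_D = −1, so ξ = 446.1/1 = 446.1 kmol.
Outlet amounts (n = n₀ + ν ξ):
  D: 812.5 − 1(446.1) = 366.4
  C: 0 + 1(446.1) = 446.1
  B: 0 + 1(446.1) = 446.1
  A: 906.8 (inert)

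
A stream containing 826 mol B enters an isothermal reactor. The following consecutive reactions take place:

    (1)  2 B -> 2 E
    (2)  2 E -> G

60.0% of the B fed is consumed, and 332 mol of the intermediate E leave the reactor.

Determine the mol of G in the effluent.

Conversion of B: B consumed = 2ξ₁ = 0.6 × 826 → ξ₁ = 247.8 mol.
E balance: n_E = 0 + 2ξ₁ − 2ξ₂ = 332 → ξ₂ = (2·247.8 − 332)/2 = 81.8 mol.
Outlet amounts (n = n₀ + Σ ν·ξ):
  B: 826 − 2(247.8) = 330.4
  E: 0 + 2(247.8) − 2(81.8) = 332
  G: 0 + 1(81.8) = 81.8

81.8 mol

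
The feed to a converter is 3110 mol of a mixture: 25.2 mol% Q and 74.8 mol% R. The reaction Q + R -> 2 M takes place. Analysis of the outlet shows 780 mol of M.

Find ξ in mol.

ξ = 390 mol

For M: n = n₀ + 2ξ → 780 = 0 + 2ξ, giving ξ = 390 mol.
Outlet amounts (n = n₀ + ν ξ):
  Q: 783.7 − 1(390) = 393.7
  R: 2326 − 1(390) = 1936
  M: 0 + 2(390) = 780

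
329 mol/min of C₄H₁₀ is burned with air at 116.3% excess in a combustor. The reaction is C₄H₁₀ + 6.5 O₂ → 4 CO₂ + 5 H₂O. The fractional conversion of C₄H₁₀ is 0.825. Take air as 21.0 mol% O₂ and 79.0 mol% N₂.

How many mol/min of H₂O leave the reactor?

Stoichiometric O₂ = 6.5 × 329 = 2138 mol/min; O₂ fed = 2138 × 2.163 = 4626 mol/min.
N₂ fed = 4626 × 79/21 = 17400 mol/min.
Fuel reacted = 0.825 × 329 → ξ = 271.4 mol/min.
Outlet (n = n₀ + ν ξ):
  C₄H₁₀: 329 − 1(271.4) = 57.57
  O₂: 4626 − 6.5(271.4) = 2861
  N₂: 17400 (inert)
  CO₂: 0 + 4(271.4) = 1086
  H₂O: 0 + 5(271.4) = 1357

1360 mol/min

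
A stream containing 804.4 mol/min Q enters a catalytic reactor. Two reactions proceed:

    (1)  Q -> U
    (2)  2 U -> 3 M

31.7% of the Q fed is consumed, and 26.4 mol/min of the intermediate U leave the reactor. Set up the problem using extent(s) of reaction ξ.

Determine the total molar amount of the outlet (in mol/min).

919 mol/min

Conversion of Q: Q consumed = 1ξ₁ = 0.317 × 804.4 → ξ₁ = 255 mol/min.
U balance: n_U = 0 + 1ξ₁ − 2ξ₂ = 26.4 → ξ₂ = (1·255 − 26.4)/2 = 114.3 mol/min.
Outlet amounts (n = n₀ + Σ ν·ξ):
  Q: 804.4 − 1(255) = 549.4
  U: 0 + 1(255) − 2(114.3) = 26.4
  M: 0 + 3(114.3) = 342.9
Total out = 549.4 + 26.4 + 342.9 = 918.7 mol/min.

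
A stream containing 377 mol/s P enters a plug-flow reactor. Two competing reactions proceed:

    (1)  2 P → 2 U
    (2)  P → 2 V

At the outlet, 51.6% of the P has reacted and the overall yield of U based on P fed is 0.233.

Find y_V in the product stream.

Yield of U: 2ξ₁ / 377 = 0.233 → ξ₁ = 43.92 mol/s.
Conversion of P: 2ξ₁ + 1ξ₂ = 0.516 × 377 = 194.5 → ξ₂ = 106.7 mol/s.
Outlet amounts (n = n₀ + Σ ν·ξ):
  P: 377 − 2(43.92) − 1(106.7) = 182.5
  U: 0 + 2(43.92) = 87.84
  V: 0 + 2(106.7) = 213.4
Total out = 483.7 mol/s; y_V = 213.4 / 483.7 = 0.4412.

0.441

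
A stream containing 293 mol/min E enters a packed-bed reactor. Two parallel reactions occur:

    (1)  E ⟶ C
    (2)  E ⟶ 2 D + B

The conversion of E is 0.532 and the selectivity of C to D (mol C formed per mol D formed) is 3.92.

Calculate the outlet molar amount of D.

Conversion of E: E consumed = 0.532 × 293 = 155.9 mol/min = 1ξ₁ + 1ξ₂.
Selectivity: 1ξ₁ / (2ξ₂) = 3.92 → ξ₁ = 7.84 ξ₂.
Substitute: (1·7.84 + 1) ξ₂ = 155.9 → ξ₂ = 17.63 mol/min, ξ₁ = 138.2 mol/min.
Outlet amounts (n = n₀ + Σ ν·ξ):
  E: 293 − 1(138.2) − 1(17.63) = 137.1
  C: 0 + 1(138.2) = 138.2
  D: 0 + 2(17.63) = 35.27
  B: 0 + 1(17.63) = 17.63

35.3 mol/min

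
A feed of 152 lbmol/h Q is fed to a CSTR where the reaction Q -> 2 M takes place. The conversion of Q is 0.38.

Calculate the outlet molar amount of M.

Q reacted = 0.38 × 152 = 57.76 lbmol/h; ν_Q = −1, so ξ = 57.76/1 = 57.76 lbmol/h.
Outlet amounts (n = n₀ + ν ξ):
  Q: 152 − 1(57.76) = 94.24
  M: 0 + 2(57.76) = 115.5

116 lbmol/h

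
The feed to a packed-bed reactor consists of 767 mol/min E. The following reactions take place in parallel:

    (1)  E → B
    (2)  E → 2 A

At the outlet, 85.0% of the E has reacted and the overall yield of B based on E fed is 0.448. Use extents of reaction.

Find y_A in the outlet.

0.573

Yield of B: 1ξ₁ / 767 = 0.448 → ξ₁ = 343.6 mol/min.
Conversion of E: 1ξ₁ + 1ξ₂ = 0.85 × 767 = 651.9 → ξ₂ = 308.3 mol/min.
Outlet amounts (n = n₀ + Σ ν·ξ):
  E: 767 − 1(343.6) − 1(308.3) = 115.1
  B: 0 + 1(343.6) = 343.6
  A: 0 + 2(308.3) = 616.7
Total out = 1075 mol/min; y_A = 616.7 / 1075 = 0.5735.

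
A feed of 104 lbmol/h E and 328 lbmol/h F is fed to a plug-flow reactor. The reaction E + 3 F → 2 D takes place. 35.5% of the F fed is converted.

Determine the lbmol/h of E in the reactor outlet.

F reacted = 0.355 × 328 = 116.4 lbmol/h; ν_F = −3, so ξ = 116.4/3 = 38.81 lbmol/h.
Outlet amounts (n = n₀ + ν ξ):
  E: 104 − 1(38.81) = 65.19
  F: 328 − 3(38.81) = 211.6
  D: 0 + 2(38.81) = 77.63

65.2 lbmol/h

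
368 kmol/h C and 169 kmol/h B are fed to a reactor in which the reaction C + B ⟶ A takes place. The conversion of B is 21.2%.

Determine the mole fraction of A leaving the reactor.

0.0715

B reacted = 0.212 × 169 = 35.83 kmol/h; ν_B = −1, so ξ = 35.83/1 = 35.83 kmol/h.
Outlet amounts (n = n₀ + ν ξ):
  C: 368 − 1(35.83) = 332.2
  B: 169 − 1(35.83) = 133.2
  A: 0 + 1(35.83) = 35.83
Total out = 501.2 kmol/h; y_A = 35.83 / 501.2 = 0.07149.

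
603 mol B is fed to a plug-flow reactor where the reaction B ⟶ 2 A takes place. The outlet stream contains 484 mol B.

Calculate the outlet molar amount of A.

For B: n = n₀ − 1ξ → 484 = 603 − 1ξ, giving ξ = 119 mol.
Outlet amounts (n = n₀ + ν ξ):
  B: 603 − 1(119) = 484
  A: 0 + 2(119) = 238

238 mol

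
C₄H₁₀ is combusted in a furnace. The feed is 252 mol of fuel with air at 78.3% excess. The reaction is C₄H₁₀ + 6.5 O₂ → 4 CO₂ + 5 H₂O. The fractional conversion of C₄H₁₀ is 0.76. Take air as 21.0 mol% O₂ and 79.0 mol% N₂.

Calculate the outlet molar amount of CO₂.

766 mol

Stoichiometric O₂ = 6.5 × 252 = 1638 mol; O₂ fed = 1638 × 1.783 = 2921 mol.
N₂ fed = 2921 × 79/21 = 10990 mol.
Fuel reacted = 0.76 × 252 → ξ = 191.5 mol.
Outlet (n = n₀ + ν ξ):
  C₄H₁₀: 252 − 1(191.5) = 60.48
  O₂: 2921 − 6.5(191.5) = 1676
  N₂: 10990 (inert)
  CO₂: 0 + 4(191.5) = 766.1
  H₂O: 0 + 5(191.5) = 957.6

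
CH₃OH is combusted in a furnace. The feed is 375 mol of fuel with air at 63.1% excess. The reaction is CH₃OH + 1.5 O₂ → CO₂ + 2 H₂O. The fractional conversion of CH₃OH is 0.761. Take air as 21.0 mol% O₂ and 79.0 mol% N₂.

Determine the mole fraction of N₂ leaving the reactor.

0.706

Stoichiometric O₂ = 1.5 × 375 = 562.5 mol; O₂ fed = 562.5 × 1.631 = 917.4 mol.
N₂ fed = 917.4 × 79/21 = 3451 mol.
Fuel reacted = 0.761 × 375 → ξ = 285.4 mol.
Outlet (n = n₀ + ν ξ):
  CH₃OH: 375 − 1(285.4) = 89.62
  O₂: 917.4 − 1.5(285.4) = 489.4
  N₂: 3451 (inert)
  CO₂: 0 + 1(285.4) = 285.4
  H₂O: 0 + 2(285.4) = 570.8
Total out = 4886 mol; y_N₂ = 3451 / 4886 = 0.7063.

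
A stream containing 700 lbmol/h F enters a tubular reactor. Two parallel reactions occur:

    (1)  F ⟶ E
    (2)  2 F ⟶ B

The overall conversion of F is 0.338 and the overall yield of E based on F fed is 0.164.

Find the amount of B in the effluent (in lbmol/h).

60.9 lbmol/h

Yield of E: 1ξ₁ / 700 = 0.164 → ξ₁ = 114.8 lbmol/h.
Conversion of F: 1ξ₁ + 2ξ₂ = 0.338 × 700 = 236.6 → ξ₂ = 60.9 lbmol/h.
Outlet amounts (n = n₀ + Σ ν·ξ):
  F: 700 − 1(114.8) − 2(60.9) = 463.4
  E: 0 + 1(114.8) = 114.8
  B: 0 + 1(60.9) = 60.9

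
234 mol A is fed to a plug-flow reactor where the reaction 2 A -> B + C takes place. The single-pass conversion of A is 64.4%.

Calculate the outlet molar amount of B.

75.3 mol

A reacted = 0.644 × 234 = 150.7 mol; ν_A = −2, so ξ = 150.7/2 = 75.35 mol.
Outlet amounts (n = n₀ + ν ξ):
  A: 234 − 2(75.35) = 83.3
  B: 0 + 1(75.35) = 75.35
  C: 0 + 1(75.35) = 75.35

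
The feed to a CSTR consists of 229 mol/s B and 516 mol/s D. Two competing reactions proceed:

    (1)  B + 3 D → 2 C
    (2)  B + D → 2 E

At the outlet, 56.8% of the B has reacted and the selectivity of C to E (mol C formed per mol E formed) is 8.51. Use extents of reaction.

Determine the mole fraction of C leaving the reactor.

Conversion of B: B consumed = 0.568 × 229 = 130.1 mol/s = 1ξ₁ + 1ξ₂.
Selectivity: 2ξ₁ / (2ξ₂) = 8.51 → ξ₁ = 8.51 ξ₂.
Substitute: (1·8.51 + 1) ξ₂ = 130.1 → ξ₂ = 13.68 mol/s, ξ₁ = 116.4 mol/s.
Outlet amounts (n = n₀ + Σ ν·ξ):
  B: 229 − 1(116.4) − 1(13.68) = 98.93
  D: 516 − 3(116.4) − 1(13.68) = 153.1
  C: 0 + 2(116.4) = 232.8
  E: 0 + 2(13.68) = 27.35
Total out = 512.2 mol/s; y_C = 232.8 / 512.2 = 0.4545.

0.454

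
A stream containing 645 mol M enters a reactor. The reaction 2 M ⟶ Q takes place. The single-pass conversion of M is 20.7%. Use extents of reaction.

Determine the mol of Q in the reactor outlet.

66.8 mol

M reacted = 0.207 × 645 = 133.5 mol; ν_M = −2, so ξ = 133.5/2 = 66.76 mol.
Outlet amounts (n = n₀ + ν ξ):
  M: 645 − 2(66.76) = 511.5
  Q: 0 + 1(66.76) = 66.76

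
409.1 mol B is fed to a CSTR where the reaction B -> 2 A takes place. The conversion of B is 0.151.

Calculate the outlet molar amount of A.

124 mol

B reacted = 0.151 × 409.1 = 61.77 mol; ν_B = −1, so ξ = 61.77/1 = 61.77 mol.
Outlet amounts (n = n₀ + ν ξ):
  B: 409.1 − 1(61.77) = 347.3
  A: 0 + 2(61.77) = 123.5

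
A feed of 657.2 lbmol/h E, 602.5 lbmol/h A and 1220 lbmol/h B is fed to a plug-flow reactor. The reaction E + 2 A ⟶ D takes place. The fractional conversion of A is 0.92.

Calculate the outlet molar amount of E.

A reacted = 0.92 × 602.5 = 554.3 lbmol/h; ν_A = −2, so ξ = 554.3/2 = 277.2 lbmol/h.
Outlet amounts (n = n₀ + ν ξ):
  E: 657.2 − 1(277.2) = 380.1
  A: 602.5 − 2(277.2) = 48.2
  D: 0 + 1(277.2) = 277.2
  B: 1220 (inert)

380 lbmol/h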